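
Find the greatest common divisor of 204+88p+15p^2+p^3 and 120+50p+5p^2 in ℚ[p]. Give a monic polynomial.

By polynomial division,
  p^3+15p^2+88p+204 = ((1/5)p+1)(5p^2+50p+120) + (14p+84)
  5p^2+50p+120 = ((5/14)p+10/7)(14p+84) + (0)
Last nonzero remainder: 14p+84. Dividing through by 14 gives the monic gcd p+6.

6+p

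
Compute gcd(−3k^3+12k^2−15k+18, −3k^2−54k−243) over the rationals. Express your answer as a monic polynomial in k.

1

Repeated division with remainder:
  −3k^3+12k^2−15k+18 = (k−22)(−3k^2−54k−243) + (−960k−5328)
  −3k^2−54k−243 = ((1/320)k+249/6400)(−960k−5328) + (−14283/400)
  −960k−5328 = ((128000/4761)k+236800/1587)(−14283/400) + (0)
The last nonzero remainder is the constant −14283/400, so the polynomials are coprime and gcd = 1.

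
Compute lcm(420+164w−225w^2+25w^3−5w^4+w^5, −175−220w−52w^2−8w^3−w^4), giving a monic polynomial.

Apply the Euclidean algorithm:
  w^5−5w^4+25w^3−225w^2+164w+420 = (−w+13)(−w^4−8w^3−52w^2−220w−175) + (77w^3+231w^2+2849w+2695)
  −w^4−8w^3−52w^2−220w−175 = (−(1/77)w−5/77)(77w^3+231w^2+2849w+2695) + (0)
Last nonzero remainder: 77w^3+231w^2+2849w+2695. Dividing through by 77 gives the monic gcd w^3+3w^2+37w+35.
Then lcm(f, g) = f·g / gcd(f, g); expanding and making the result monic gives the answer.

2100+1240w−961w^2−100w^3+w^6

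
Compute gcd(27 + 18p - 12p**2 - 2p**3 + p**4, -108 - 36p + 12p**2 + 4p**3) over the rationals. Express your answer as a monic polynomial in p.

-9 + p**2

Apply the Euclidean algorithm:
  p**4 - 2p**3 - 12p**2 + 18p + 27 = ((1/4)p - 5/4)(4p**3 + 12p**2 - 36p - 108) + (12p**2 - 108)
  4p**3 + 12p**2 - 36p - 108 = ((1/3)p + 1)(12p**2 - 108) + (0)
Last nonzero remainder: 12p**2 - 108. Dividing through by 12 gives the monic gcd p**2 - 9.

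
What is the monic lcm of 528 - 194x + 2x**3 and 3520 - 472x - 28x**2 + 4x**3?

-2640 + 1234x - 97x**2 - 10x**3 + x**4

Apply the Euclidean algorithm:
  2x**3 - 194x + 528 = (1/2)(4x**3 - 28x**2 - 472x + 3520) + (14x**2 + 42x - 1232)
  4x**3 - 28x**2 - 472x + 3520 = ((2/7)x - 20/7)(14x**2 + 42x - 1232) + (0)
Last nonzero remainder: 14x**2 + 42x - 1232. Dividing through by 14 gives the monic gcd x**2 + 3x - 88.
Then lcm(f, g) = f·g / gcd(f, g); expanding and making the result monic gives the answer.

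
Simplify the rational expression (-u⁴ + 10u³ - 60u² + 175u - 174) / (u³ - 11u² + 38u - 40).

(-u³ + 8u² - 44u + 87)/(u² - 9u + 20)

Repeated division with remainder:
  -u⁴ + 10u³ - 60u² + 175u - 174 = (-u - 1)(u³ - 11u² + 38u - 40) + (-33u² + 173u - 214)
  u³ - 11u² + 38u - 40 = (-(1/33)u + 190/1089)(-33u² + 173u - 214) + ((1450/1089)u - 2900/1089)
  -33u² + 173u - 214 = (-(35937/1450)u + 116523/1450)((1450/1089)u - 2900/1089) + (0)
Last nonzero remainder: (1450/1089)u - 2900/1089. Dividing through by 1450/1089 gives the monic gcd u - 2.
Cancel u - 2 from numerator and denominator to get the reduced form.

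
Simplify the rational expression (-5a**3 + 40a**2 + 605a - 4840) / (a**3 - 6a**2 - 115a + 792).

Euclidean algorithm in ℚ[a]:
  -5a**3 + 40a**2 + 605a - 4840 = (-5)(a**3 - 6a**2 - 115a + 792) + (10a**2 + 30a - 880)
  a**3 - 6a**2 - 115a + 792 = ((1/10)a - 9/10)(10a**2 + 30a - 880) + (0)
Last nonzero remainder: 10a**2 + 30a - 880. Dividing through by 10 gives the monic gcd a**2 + 3a - 88.
Cancel a**2 + 3a - 88 from numerator and denominator to get the reduced form.

(-5a + 55)/(a - 9)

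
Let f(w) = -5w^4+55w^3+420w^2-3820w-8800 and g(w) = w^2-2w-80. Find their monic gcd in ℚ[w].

w^2-2w-80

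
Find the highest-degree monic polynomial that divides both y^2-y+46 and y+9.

1

Apply the Euclidean algorithm:
  y^2-y+46 = (y-10)(y+9) + (136)
  y+9 = ((1/136)y+9/136)(136) + (0)
The last nonzero remainder is the constant 136, so the polynomials are coprime and gcd = 1.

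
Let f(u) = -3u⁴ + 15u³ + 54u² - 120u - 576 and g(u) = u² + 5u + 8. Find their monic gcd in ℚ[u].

Repeated division with remainder:
  -3u⁴ + 15u³ + 54u² - 120u - 576 = (-3u² + 30u - 72)(u² + 5u + 8) + (0)
The last nonzero remainder u² + 5u + 8 is already monic.

u² + 5u + 8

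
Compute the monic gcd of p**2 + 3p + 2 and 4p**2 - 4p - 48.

By polynomial division,
  p**2 + 3p + 2 = (1/4)(4p**2 - 4p - 48) + (4p + 14)
  4p**2 - 4p - 48 = (p - 9/2)(4p + 14) + (15)
  4p + 14 = ((4/15)p + 14/15)(15) + (0)
The last nonzero remainder is the constant 15, so the polynomials are coprime and gcd = 1.

1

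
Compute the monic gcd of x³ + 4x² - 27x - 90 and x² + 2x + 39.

Repeated division with remainder:
  x³ + 4x² - 27x - 90 = (x + 2)(x² + 2x + 39) + (-70x - 168)
  x² + 2x + 39 = (-(1/70)x + 1/175)(-70x - 168) + (999/25)
  -70x - 168 = (-(1750/999)x - 1400/333)(999/25) + (0)
The last nonzero remainder is the constant 999/25, so the polynomials are coprime and gcd = 1.

1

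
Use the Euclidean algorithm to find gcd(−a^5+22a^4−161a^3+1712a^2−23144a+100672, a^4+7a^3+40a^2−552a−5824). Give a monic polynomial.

Repeated division with remainder:
  −a^5+22a^4−161a^3+1712a^2−23144a+100672 = (−a+29)(a^4+7a^3+40a^2−552a−5824) + (−324a^3−12960a+269568)
  a^4+7a^3+40a^2−552a−5824 = (−(1/324)a−7/324)(−324a^3−12960a+269568) + (0)
Last nonzero remainder: −324a^3−12960a+269568. Dividing through by −324 gives the monic gcd a^3+40a−832.

a^3+40a−832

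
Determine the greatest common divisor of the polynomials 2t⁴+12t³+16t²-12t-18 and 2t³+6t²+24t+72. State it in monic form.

t+3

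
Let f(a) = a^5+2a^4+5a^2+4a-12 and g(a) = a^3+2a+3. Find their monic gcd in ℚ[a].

a^2-a+3

Repeated division with remainder:
  a^5+2a^4+5a^2+4a-12 = (a^2+2a-2)(a^3+2a+3) + (-2a^2+2a-6)
  a^3+2a+3 = (-(1/2)a-1/2)(-2a^2+2a-6) + (0)
Last nonzero remainder: -2a^2+2a-6. Dividing through by -2 gives the monic gcd a^2-a+3.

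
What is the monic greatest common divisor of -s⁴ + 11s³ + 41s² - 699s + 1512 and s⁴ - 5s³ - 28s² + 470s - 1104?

Repeated division with remainder:
  -s⁴ + 11s³ + 41s² - 699s + 1512 = (-1)(s⁴ - 5s³ - 28s² + 470s - 1104) + (6s³ + 13s² - 229s + 408)
  s⁴ - 5s³ - 28s² + 470s - 1104 = ((1/6)s - 43/36)(6s³ + 13s² - 229s + 408) + ((925/36)s² + (4625/36)s - 1850/3)
  6s³ + 13s² - 229s + 408 = ((216/925)s - 612/925)((925/36)s² + (4625/36)s - 1850/3) + (0)
Last nonzero remainder: (925/36)s² + (4625/36)s - 1850/3. Dividing through by 925/36 gives the monic gcd s² + 5s - 24.

s² + 5s - 24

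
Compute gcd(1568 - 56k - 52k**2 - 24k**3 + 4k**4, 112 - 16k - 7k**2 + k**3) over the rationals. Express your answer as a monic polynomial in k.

By polynomial division,
  4k**4 - 24k**3 - 52k**2 - 56k + 1568 = (4k + 4)(k**3 - 7k**2 - 16k + 112) + (40k**2 - 440k + 1120)
  k**3 - 7k**2 - 16k + 112 = ((1/40)k + 1/10)(40k**2 - 440k + 1120) + (0)
Last nonzero remainder: 40k**2 - 440k + 1120. Dividing through by 40 gives the monic gcd k**2 - 11k + 28.

28 - 11k + k**2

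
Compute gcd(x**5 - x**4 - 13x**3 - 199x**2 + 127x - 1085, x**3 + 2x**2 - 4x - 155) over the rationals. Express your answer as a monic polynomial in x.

x**2 + 7x + 31

By polynomial division,
  x**5 - x**4 - 13x**3 - 199x**2 + 127x - 1085 = (x**2 - 3x - 3)(x**3 + 2x**2 - 4x - 155) + (-50x**2 - 350x - 1550)
  x**3 + 2x**2 - 4x - 155 = (-(1/50)x + 1/10)(-50x**2 - 350x - 1550) + (0)
Last nonzero remainder: -50x**2 - 350x - 1550. Dividing through by -50 gives the monic gcd x**2 + 7x + 31.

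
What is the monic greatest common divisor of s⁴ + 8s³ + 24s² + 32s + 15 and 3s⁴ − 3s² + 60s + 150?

Euclidean algorithm in ℚ[s]:
  s⁴ + 8s³ + 24s² + 32s + 15 = (1/3)(3s⁴ − 3s² + 60s + 150) + (8s³ + 25s² + 12s − 35)
  3s⁴ − 3s² + 60s + 150 = ((3/8)s − 75/64)(8s³ + 25s² + 12s − 35) + ((1395/64)s² + (1395/16)s + 6975/64)
  8s³ + 25s² + 12s − 35 = ((512/1395)s − 448/1395)((1395/64)s² + (1395/16)s + 6975/64) + (0)
Last nonzero remainder: (1395/64)s² + (1395/16)s + 6975/64. Dividing through by 1395/64 gives the monic gcd s² + 4s + 5.

s² + 4s + 5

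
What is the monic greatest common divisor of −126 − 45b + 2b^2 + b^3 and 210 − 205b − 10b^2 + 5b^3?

−42 − b + b^2

By polynomial division,
  b^3 + 2b^2 − 45b − 126 = (1/5)(5b^3 − 10b^2 − 205b + 210) + (4b^2 − 4b − 168)
  5b^3 − 10b^2 − 205b + 210 = ((5/4)b − 5/4)(4b^2 − 4b − 168) + (0)
Last nonzero remainder: 4b^2 − 4b − 168. Dividing through by 4 gives the monic gcd b^2 − b − 42.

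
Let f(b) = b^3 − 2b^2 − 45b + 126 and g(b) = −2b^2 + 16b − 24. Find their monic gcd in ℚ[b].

By polynomial division,
  b^3 − 2b^2 − 45b + 126 = (−(1/2)b − 3)(−2b^2 + 16b − 24) + (−9b + 54)
  −2b^2 + 16b − 24 = ((2/9)b − 4/9)(−9b + 54) + (0)
Last nonzero remainder: −9b + 54. Dividing through by −9 gives the monic gcd b − 6.

b − 6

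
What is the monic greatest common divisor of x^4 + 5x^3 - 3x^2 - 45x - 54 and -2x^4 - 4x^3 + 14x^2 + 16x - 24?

x^2 + 5x + 6

Euclidean algorithm in ℚ[x]:
  x^4 + 5x^3 - 3x^2 - 45x - 54 = (-1/2)(-2x^4 - 4x^3 + 14x^2 + 16x - 24) + (3x^3 + 4x^2 - 37x - 66)
  -2x^4 - 4x^3 + 14x^2 + 16x - 24 = (-(2/3)x - 4/9)(3x^3 + 4x^2 - 37x - 66) + (-(80/9)x^2 - (400/9)x - 160/3)
  3x^3 + 4x^2 - 37x - 66 = (-(27/80)x + 99/80)(-(80/9)x^2 - (400/9)x - 160/3) + (0)
Last nonzero remainder: -(80/9)x^2 - (400/9)x - 160/3. Dividing through by -80/9 gives the monic gcd x^2 + 5x + 6.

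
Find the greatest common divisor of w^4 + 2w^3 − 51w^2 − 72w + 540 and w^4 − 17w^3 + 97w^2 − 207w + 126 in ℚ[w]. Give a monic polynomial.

w^2 − 9w + 18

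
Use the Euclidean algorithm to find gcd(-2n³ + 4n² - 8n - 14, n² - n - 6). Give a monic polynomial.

1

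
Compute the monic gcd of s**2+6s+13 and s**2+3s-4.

1

Repeated division with remainder:
  s**2+6s+13 = (s**2+3s-4) + (3s+17)
  s**2+3s-4 = ((1/3)s-8/9)(3s+17) + (100/9)
  3s+17 = ((27/100)s+153/100)(100/9) + (0)
The last nonzero remainder is the constant 100/9, so the polynomials are coprime and gcd = 1.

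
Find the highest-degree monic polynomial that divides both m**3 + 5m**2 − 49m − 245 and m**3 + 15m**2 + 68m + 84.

m + 7

Euclidean algorithm in ℚ[m]:
  m**3 + 5m**2 − 49m − 245 = (m**3 + 15m**2 + 68m + 84) + (−10m**2 − 117m − 329)
  m**3 + 15m**2 + 68m + 84 = (−(1/10)m − 33/100)(−10m**2 − 117m − 329) + (−(351/100)m − 2457/100)
  −10m**2 − 117m − 329 = ((1000/351)m + 4700/351)(−(351/100)m − 2457/100) + (0)
Last nonzero remainder: −(351/100)m − 2457/100. Dividing through by −351/100 gives the monic gcd m + 7.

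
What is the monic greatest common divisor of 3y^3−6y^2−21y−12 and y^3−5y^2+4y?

y−4

Repeated division with remainder:
  3y^3−6y^2−21y−12 = (3)(y^3−5y^2+4y) + (9y^2−33y−12)
  y^3−5y^2+4y = ((1/9)y−4/27)(9y^2−33y−12) + ((4/9)y−16/9)
  9y^2−33y−12 = ((81/4)y+27/4)((4/9)y−16/9) + (0)
Last nonzero remainder: (4/9)y−16/9. Dividing through by 4/9 gives the monic gcd y−4.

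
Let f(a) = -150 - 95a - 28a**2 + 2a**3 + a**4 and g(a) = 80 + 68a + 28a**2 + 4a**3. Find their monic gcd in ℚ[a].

5 + 3a + a**2

By polynomial division,
  a**4 + 2a**3 - 28a**2 - 95a - 150 = ((1/4)a - 5/4)(4a**3 + 28a**2 + 68a + 80) + (-10a**2 - 30a - 50)
  4a**3 + 28a**2 + 68a + 80 = (-(2/5)a - 8/5)(-10a**2 - 30a - 50) + (0)
Last nonzero remainder: -10a**2 - 30a - 50. Dividing through by -10 gives the monic gcd a**2 + 3a + 5.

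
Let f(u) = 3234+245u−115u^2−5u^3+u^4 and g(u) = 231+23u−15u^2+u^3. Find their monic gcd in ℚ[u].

77−18u+u^2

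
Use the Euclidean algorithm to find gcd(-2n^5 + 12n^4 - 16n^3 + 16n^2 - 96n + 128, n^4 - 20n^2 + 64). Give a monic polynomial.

n^2 - 6n + 8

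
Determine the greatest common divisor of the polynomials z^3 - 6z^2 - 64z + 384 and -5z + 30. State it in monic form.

Apply the Euclidean algorithm:
  z^3 - 6z^2 - 64z + 384 = (-(1/5)z^2 + 64/5)(-5z + 30) + (0)
Last nonzero remainder: -5z + 30. Dividing through by -5 gives the monic gcd z - 6.

z - 6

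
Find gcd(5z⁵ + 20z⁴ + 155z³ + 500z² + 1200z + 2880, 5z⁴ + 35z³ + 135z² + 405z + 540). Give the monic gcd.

z³ + 4z² + 15z + 36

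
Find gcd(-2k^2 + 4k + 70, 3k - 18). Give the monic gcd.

Repeated division with remainder:
  -2k^2 + 4k + 70 = (-(2/3)k - 8/3)(3k - 18) + (22)
  3k - 18 = ((3/22)k - 9/11)(22) + (0)
The last nonzero remainder is the constant 22, so the polynomials are coprime and gcd = 1.

1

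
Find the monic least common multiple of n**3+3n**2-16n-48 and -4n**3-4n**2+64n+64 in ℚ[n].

n**4+4n**3-13n**2-64n-48

Repeated division with remainder:
  n**3+3n**2-16n-48 = (-1/4)(-4n**3-4n**2+64n+64) + (2n**2-32)
  -4n**3-4n**2+64n+64 = (-2n-2)(2n**2-32) + (0)
Last nonzero remainder: 2n**2-32. Dividing through by 2 gives the monic gcd n**2-16.
Then lcm(f, g) = f·g / gcd(f, g); expanding and making the result monic gives the answer.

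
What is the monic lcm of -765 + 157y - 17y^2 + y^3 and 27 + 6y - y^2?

-2295 - 294y + 106y^2 - 14y^3 + y^4

Repeated division with remainder:
  y^3 - 17y^2 + 157y - 765 = (-y + 11)(-y^2 + 6y + 27) + (118y - 1062)
  -y^2 + 6y + 27 = (-(1/118)y - 3/118)(118y - 1062) + (0)
Last nonzero remainder: 118y - 1062. Dividing through by 118 gives the monic gcd y - 9.
Then lcm(f, g) = f·g / gcd(f, g); expanding and making the result monic gives the answer.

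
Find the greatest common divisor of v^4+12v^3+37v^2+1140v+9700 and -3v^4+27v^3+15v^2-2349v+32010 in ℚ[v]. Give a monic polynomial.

Repeated division with remainder:
  v^4+12v^3+37v^2+1140v+9700 = (-1/3)(-3v^4+27v^3+15v^2-2349v+32010) + (21v^3+42v^2+357v+20370)
  -3v^4+27v^3+15v^2-2349v+32010 = (-(1/7)v+11/7)(21v^3+42v^2+357v+20370) + (0)
Last nonzero remainder: 21v^3+42v^2+357v+20370. Dividing through by 21 gives the monic gcd v^3+2v^2+17v+970.

v^3+2v^2+17v+970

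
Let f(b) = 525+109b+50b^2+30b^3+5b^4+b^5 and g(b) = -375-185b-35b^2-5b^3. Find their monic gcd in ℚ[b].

Repeated division with remainder:
  b^5+5b^4+30b^3+50b^2+109b+525 = (-(1/5)b^2+(2/5)b-7/5)(-5b^3-35b^2-185b-375) + (0)
Last nonzero remainder: -5b^3-35b^2-185b-375. Dividing through by -5 gives the monic gcd b^3+7b^2+37b+75.

75+37b+7b^2+b^3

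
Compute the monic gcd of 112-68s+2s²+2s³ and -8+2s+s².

Repeated division with remainder:
  2s³+2s²-68s+112 = (2s-2)(s²+2s-8) + (-48s+96)
  s²+2s-8 = (-(1/48)s-1/12)(-48s+96) + (0)
Last nonzero remainder: -48s+96. Dividing through by -48 gives the monic gcd s-2.

-2+s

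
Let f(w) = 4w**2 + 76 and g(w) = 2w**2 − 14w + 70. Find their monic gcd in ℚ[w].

1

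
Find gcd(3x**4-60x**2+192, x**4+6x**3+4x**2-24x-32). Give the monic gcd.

x**3+4x**2-4x-16

Apply the Euclidean algorithm:
  3x**4-60x**2+192 = (3)(x**4+6x**3+4x**2-24x-32) + (-18x**3-72x**2+72x+288)
  x**4+6x**3+4x**2-24x-32 = (-(1/18)x-1/9)(-18x**3-72x**2+72x+288) + (0)
Last nonzero remainder: -18x**3-72x**2+72x+288. Dividing through by -18 gives the monic gcd x**3+4x**2-4x-16.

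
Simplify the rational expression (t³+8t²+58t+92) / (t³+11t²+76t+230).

By polynomial division,
  t³+8t²+58t+92 = (t³+11t²+76t+230) + (−3t²−18t−138)
  t³+11t²+76t+230 = (−(1/3)t−5/3)(−3t²−18t−138) + (0)
Last nonzero remainder: −3t²−18t−138. Dividing through by −3 gives the monic gcd t²+6t+46.
Cancel t²+6t+46 from numerator and denominator to get the reduced form.

(t+2)/(t+5)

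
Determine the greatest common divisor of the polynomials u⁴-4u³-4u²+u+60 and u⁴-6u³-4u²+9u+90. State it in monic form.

u³-4u-15

By polynomial division,
  u⁴-4u³-4u²+u+60 = (u⁴-6u³-4u²+9u+90) + (2u³-8u-30)
  u⁴-6u³-4u²+9u+90 = ((1/2)u-3)(2u³-8u-30) + (0)
Last nonzero remainder: 2u³-8u-30. Dividing through by 2 gives the monic gcd u³-4u-15.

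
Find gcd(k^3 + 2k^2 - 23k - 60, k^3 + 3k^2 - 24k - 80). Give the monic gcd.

k^2 - k - 20

Repeated division with remainder:
  k^3 + 2k^2 - 23k - 60 = (k^3 + 3k^2 - 24k - 80) + (-k^2 + k + 20)
  k^3 + 3k^2 - 24k - 80 = (-k - 4)(-k^2 + k + 20) + (0)
Last nonzero remainder: -k^2 + k + 20. Dividing through by -1 gives the monic gcd k^2 - k - 20.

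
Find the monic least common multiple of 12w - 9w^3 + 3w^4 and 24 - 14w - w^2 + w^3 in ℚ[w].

-48w + 4w^2 + 40w^3 - 15w^4 - 2w^5 + w^6

Apply the Euclidean algorithm:
  3w^4 - 9w^3 + 12w = (3w - 6)(w^3 - w^2 - 14w + 24) + (36w^2 - 144w + 144)
  w^3 - w^2 - 14w + 24 = ((1/36)w + 1/12)(36w^2 - 144w + 144) + (-6w + 12)
  36w^2 - 144w + 144 = (-6w + 12)(-6w + 12) + (0)
Last nonzero remainder: -6w + 12. Dividing through by -6 gives the monic gcd w - 2.
Then lcm(f, g) = f·g / gcd(f, g); expanding and making the result monic gives the answer.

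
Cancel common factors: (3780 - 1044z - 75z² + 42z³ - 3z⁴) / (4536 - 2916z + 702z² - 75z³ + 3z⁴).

By polynomial division,
  -3z⁴ + 42z³ - 75z² - 1044z + 3780 = (-1)(3z⁴ - 75z³ + 702z² - 2916z + 4536) + (-33z³ + 627z² - 3960z + 8316)
  3z⁴ - 75z³ + 702z² - 2916z + 4536 = (-(1/11)z + 6/11)(-33z³ + 627z² - 3960z + 8316) + (0)
Last nonzero remainder: -33z³ + 627z² - 3960z + 8316. Dividing through by -33 gives the monic gcd z³ - 19z² + 120z - 252.
Cancel z³ - 19z² + 120z - 252 from numerator and denominator to get the reduced form.

(-5 - z)/(-6 + z)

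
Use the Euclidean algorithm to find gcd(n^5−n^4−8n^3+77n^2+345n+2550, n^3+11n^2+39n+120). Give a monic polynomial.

Apply the Euclidean algorithm:
  n^5−n^4−8n^3+77n^2+345n+2550 = (n^2−12n+85)(n^3+11n^2+39n+120) + (−510n^2−1530n−7650)
  n^3+11n^2+39n+120 = (−(1/510)n−4/255)(−510n^2−1530n−7650) + (0)
Last nonzero remainder: −510n^2−1530n−7650. Dividing through by −510 gives the monic gcd n^2+3n+15.

n^2+3n+15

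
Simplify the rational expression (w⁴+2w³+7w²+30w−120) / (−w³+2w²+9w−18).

(−w³−4w²−15w−60)/(w²−9)

By polynomial division,
  w⁴+2w³+7w²+30w−120 = (−w−4)(−w³+2w²+9w−18) + (24w²+48w−192)
  −w³+2w²+9w−18 = (−(1/24)w+1/6)(24w²+48w−192) + (−7w+14)
  24w²+48w−192 = (−(24/7)w−96/7)(−7w+14) + (0)
Last nonzero remainder: −7w+14. Dividing through by −7 gives the monic gcd w−2.
Cancel w−2 from numerator and denominator to get the reduced form.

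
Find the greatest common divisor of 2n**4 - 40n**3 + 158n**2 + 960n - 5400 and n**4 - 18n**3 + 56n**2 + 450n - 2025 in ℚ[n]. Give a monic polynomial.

By polynomial division,
  2n**4 - 40n**3 + 158n**2 + 960n - 5400 = (2)(n**4 - 18n**3 + 56n**2 + 450n - 2025) + (-4n**3 + 46n**2 + 60n - 1350)
  n**4 - 18n**3 + 56n**2 + 450n - 2025 = (-(1/4)n + 13/8)(-4n**3 + 46n**2 + 60n - 1350) + (-(15/4)n**2 + 15n + 675/4)
  -4n**3 + 46n**2 + 60n - 1350 = ((16/15)n - 8)(-(15/4)n**2 + 15n + 675/4) + (0)
Last nonzero remainder: -(15/4)n**2 + 15n + 675/4. Dividing through by -15/4 gives the monic gcd n**2 - 4n - 45.

n**2 - 4n - 45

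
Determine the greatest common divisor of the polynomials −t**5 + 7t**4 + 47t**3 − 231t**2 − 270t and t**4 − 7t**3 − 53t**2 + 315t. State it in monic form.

Repeated division with remainder:
  −t**5 + 7t**4 + 47t**3 − 231t**2 − 270t = (−t)(t**4 − 7t**3 − 53t**2 + 315t) + (−6t**3 + 84t**2 − 270t)
  t**4 − 7t**3 − 53t**2 + 315t = (−(1/6)t − 7/6)(−6t**3 + 84t**2 − 270t) + (0)
Last nonzero remainder: −6t**3 + 84t**2 − 270t. Dividing through by −6 gives the monic gcd t**3 − 14t**2 + 45t.

t**3 − 14t**2 + 45t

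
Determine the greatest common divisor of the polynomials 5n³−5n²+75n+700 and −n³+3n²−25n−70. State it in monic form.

n²−5n+35

Repeated division with remainder:
  5n³−5n²+75n+700 = (−5)(−n³+3n²−25n−70) + (10n²−50n+350)
  −n³+3n²−25n−70 = (−(1/10)n−1/5)(10n²−50n+350) + (0)
Last nonzero remainder: 10n²−50n+350. Dividing through by 10 gives the monic gcd n²−5n+35.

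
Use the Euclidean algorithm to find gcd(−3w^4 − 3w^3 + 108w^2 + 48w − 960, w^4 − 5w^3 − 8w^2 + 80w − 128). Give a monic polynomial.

w^2 − 16

Apply the Euclidean algorithm:
  −3w^4 − 3w^3 + 108w^2 + 48w − 960 = (−3)(w^4 − 5w^3 − 8w^2 + 80w − 128) + (−18w^3 + 84w^2 + 288w − 1344)
  w^4 − 5w^3 − 8w^2 + 80w − 128 = (−(1/18)w + 1/54)(−18w^3 + 84w^2 + 288w − 1344) + ((58/9)w^2 − 928/9)
  −18w^3 + 84w^2 + 288w − 1344 = (−(81/29)w + 378/29)((58/9)w^2 − 928/9) + (0)
Last nonzero remainder: (58/9)w^2 − 928/9. Dividing through by 58/9 gives the monic gcd w^2 − 16.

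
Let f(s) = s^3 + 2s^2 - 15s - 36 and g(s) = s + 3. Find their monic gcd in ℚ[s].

Repeated division with remainder:
  s^3 + 2s^2 - 15s - 36 = (s^2 - s - 12)(s + 3) + (0)
The last nonzero remainder s + 3 is already monic.

s + 3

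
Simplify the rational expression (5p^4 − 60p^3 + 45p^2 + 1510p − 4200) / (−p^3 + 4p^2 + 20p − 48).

Euclidean algorithm in ℚ[p]:
  5p^4 − 60p^3 + 45p^2 + 1510p − 4200 = (−5p + 40)(−p^3 + 4p^2 + 20p − 48) + (−15p^2 + 470p − 2280)
  −p^3 + 4p^2 + 20p − 48 = ((1/15)p + 82/45)(−15p^2 + 470p − 2280) + (−(6160/9)p + 12320/3)
  −15p^2 + 470p − 2280 = ((27/1232)p − 171/308)(−(6160/9)p + 12320/3) + (0)
Last nonzero remainder: −(6160/9)p + 12320/3. Dividing through by −6160/9 gives the monic gcd p − 6.
Cancel p − 6 from numerator and denominator to get the reduced form.

(−5p^3 + 30p^2 + 135p − 700)/(p^2 + 2p − 8)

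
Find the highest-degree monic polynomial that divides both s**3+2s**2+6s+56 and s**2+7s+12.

Repeated division with remainder:
  s**3+2s**2+6s+56 = (s−5)(s**2+7s+12) + (29s+116)
  s**2+7s+12 = ((1/29)s+3/29)(29s+116) + (0)
Last nonzero remainder: 29s+116. Dividing through by 29 gives the monic gcd s+4.

s+4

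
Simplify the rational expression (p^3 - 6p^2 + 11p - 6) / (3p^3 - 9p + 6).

By polynomial division,
  p^3 - 6p^2 + 11p - 6 = (1/3)(3p^3 - 9p + 6) + (-6p^2 + 14p - 8)
  3p^3 - 9p + 6 = (-(1/2)p - 7/6)(-6p^2 + 14p - 8) + ((10/3)p - 10/3)
  -6p^2 + 14p - 8 = (-(9/5)p + 12/5)((10/3)p - 10/3) + (0)
Last nonzero remainder: (10/3)p - 10/3. Dividing through by 10/3 gives the monic gcd p - 1.
Cancel p - 1 from numerator and denominator to get the reduced form.

(p^2 - 5p + 6)/(3p^2 + 3p - 6)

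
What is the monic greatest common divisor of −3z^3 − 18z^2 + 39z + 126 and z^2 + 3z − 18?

By polynomial division,
  −3z^3 − 18z^2 + 39z + 126 = (−3z − 9)(z^2 + 3z − 18) + (12z − 36)
  z^2 + 3z − 18 = ((1/12)z + 1/2)(12z − 36) + (0)
Last nonzero remainder: 12z − 36. Dividing through by 12 gives the monic gcd z − 3.

z − 3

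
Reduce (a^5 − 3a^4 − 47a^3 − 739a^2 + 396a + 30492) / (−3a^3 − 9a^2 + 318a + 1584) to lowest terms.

By polynomial division,
  a^5 − 3a^4 − 47a^3 − 739a^2 + 396a + 30492 = (−(1/3)a^2 + 2a − 77/3)(−3a^3 − 9a^2 + 318a + 1584) + (−1078a^2 + 5390a + 71148)
  −3a^3 − 9a^2 + 318a + 1584 = ((3/1078)a + 12/539)(−1078a^2 + 5390a + 71148) + (0)
Last nonzero remainder: −1078a^2 + 5390a + 71148. Dividing through by −1078 gives the monic gcd a^2 − 5a − 66.
Cancel a^2 − 5a − 66 from numerator and denominator to get the reduced form.

(−a^3 − 2a^2 − 29a + 462)/(3a + 24)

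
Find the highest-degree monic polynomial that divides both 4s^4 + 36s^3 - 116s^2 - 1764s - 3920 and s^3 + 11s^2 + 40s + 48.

s + 4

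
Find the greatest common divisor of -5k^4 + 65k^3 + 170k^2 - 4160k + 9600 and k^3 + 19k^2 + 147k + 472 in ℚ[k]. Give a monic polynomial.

k + 8

Apply the Euclidean algorithm:
  -5k^4 + 65k^3 + 170k^2 - 4160k + 9600 = (-5k + 160)(k^3 + 19k^2 + 147k + 472) + (-2135k^2 - 25320k - 65920)
  k^3 + 19k^2 + 147k + 472 = (-(1/2135)k - 3049/911645)(-2135k^2 - 25320k - 65920) + ((5732659/182329)k + 45861272/182329)
  -2135k^2 - 25320k - 65920 = (-(389272415/5732659)k - 1502390960/5732659)((5732659/182329)k + 45861272/182329) + (0)
Last nonzero remainder: (5732659/182329)k + 45861272/182329. Dividing through by 5732659/182329 gives the monic gcd k + 8.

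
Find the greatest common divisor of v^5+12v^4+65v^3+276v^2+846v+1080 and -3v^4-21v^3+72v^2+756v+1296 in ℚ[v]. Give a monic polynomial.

v^2+7v+12

By polynomial division,
  v^5+12v^4+65v^3+276v^2+846v+1080 = (-(1/3)v-5/3)(-3v^4-21v^3+72v^2+756v+1296) + (54v^3+648v^2+2538v+3240)
  -3v^4-21v^3+72v^2+756v+1296 = (-(1/18)v+5/18)(54v^3+648v^2+2538v+3240) + (33v^2+231v+396)
  54v^3+648v^2+2538v+3240 = ((18/11)v+90/11)(33v^2+231v+396) + (0)
Last nonzero remainder: 33v^2+231v+396. Dividing through by 33 gives the monic gcd v^2+7v+12.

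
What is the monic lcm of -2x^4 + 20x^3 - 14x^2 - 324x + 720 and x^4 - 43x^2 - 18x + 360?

x^5 - 5x^4 - 43x^3 + 197x^2 + 450x - 1800

By polynomial division,
  -2x^4 + 20x^3 - 14x^2 - 324x + 720 = (-2)(x^4 - 43x^2 - 18x + 360) + (20x^3 - 100x^2 - 360x + 1440)
  x^4 - 43x^2 - 18x + 360 = ((1/20)x + 1/4)(20x^3 - 100x^2 - 360x + 1440) + (0)
Last nonzero remainder: 20x^3 - 100x^2 - 360x + 1440. Dividing through by 20 gives the monic gcd x^3 - 5x^2 - 18x + 72.
Then lcm(f, g) = f·g / gcd(f, g); expanding and making the result monic gives the answer.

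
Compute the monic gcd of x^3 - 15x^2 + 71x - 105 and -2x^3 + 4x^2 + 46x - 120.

By polynomial division,
  x^3 - 15x^2 + 71x - 105 = (-1/2)(-2x^3 + 4x^2 + 46x - 120) + (-13x^2 + 94x - 165)
  -2x^3 + 4x^2 + 46x - 120 = ((2/13)x + 136/169)(-13x^2 + 94x - 165) + (-(720/169)x + 2160/169)
  -13x^2 + 94x - 165 = ((2197/720)x - 1859/144)(-(720/169)x + 2160/169) + (0)
Last nonzero remainder: -(720/169)x + 2160/169. Dividing through by -720/169 gives the monic gcd x - 3.

x - 3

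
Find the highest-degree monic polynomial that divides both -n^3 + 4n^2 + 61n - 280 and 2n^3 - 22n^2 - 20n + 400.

n - 5

Euclidean algorithm in ℚ[n]:
  -n^3 + 4n^2 + 61n - 280 = (-1/2)(2n^3 - 22n^2 - 20n + 400) + (-7n^2 + 51n - 80)
  2n^3 - 22n^2 - 20n + 400 = (-(2/7)n + 52/49)(-7n^2 + 51n - 80) + (-(4752/49)n + 23760/49)
  -7n^2 + 51n - 80 = ((343/4752)n - 49/297)(-(4752/49)n + 23760/49) + (0)
Last nonzero remainder: -(4752/49)n + 23760/49. Dividing through by -4752/49 gives the monic gcd n - 5.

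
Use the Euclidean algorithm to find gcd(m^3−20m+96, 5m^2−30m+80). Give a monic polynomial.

m^2−6m+16

Euclidean algorithm in ℚ[m]:
  m^3−20m+96 = ((1/5)m+6/5)(5m^2−30m+80) + (0)
Last nonzero remainder: 5m^2−30m+80. Dividing through by 5 gives the monic gcd m^2−6m+16.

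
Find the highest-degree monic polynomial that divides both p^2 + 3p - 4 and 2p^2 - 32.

Euclidean algorithm in ℚ[p]:
  p^2 + 3p - 4 = (1/2)(2p^2 - 32) + (3p + 12)
  2p^2 - 32 = ((2/3)p - 8/3)(3p + 12) + (0)
Last nonzero remainder: 3p + 12. Dividing through by 3 gives the monic gcd p + 4.

p + 4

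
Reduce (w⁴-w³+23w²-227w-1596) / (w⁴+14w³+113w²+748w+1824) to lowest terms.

(w-7)/(w+8)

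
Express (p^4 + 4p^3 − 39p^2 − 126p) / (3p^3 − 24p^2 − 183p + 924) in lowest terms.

Euclidean algorithm in ℚ[p]:
  p^4 + 4p^3 − 39p^2 − 126p = ((1/3)p + 4)(3p^3 − 24p^2 − 183p + 924) + (118p^2 + 298p − 3696)
  3p^3 − 24p^2 − 183p + 924 = ((3/118)p − 1863/6962)(118p^2 + 298p − 3696) + (−(32340/3481)p − 226380/3481)
  118p^2 + 298p − 3696 = (−(205379/16170)p + 13924/245)(−(32340/3481)p − 226380/3481) + (0)
Last nonzero remainder: −(32340/3481)p − 226380/3481. Dividing through by −32340/3481 gives the monic gcd p + 7.
Cancel p + 7 from numerator and denominator to get the reduced form.

(p^3 − 3p^2 − 18p)/(3p^2 − 45p + 132)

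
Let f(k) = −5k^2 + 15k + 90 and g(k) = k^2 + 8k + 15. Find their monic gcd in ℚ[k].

Apply the Euclidean algorithm:
  −5k^2 + 15k + 90 = (−5)(k^2 + 8k + 15) + (55k + 165)
  k^2 + 8k + 15 = ((1/55)k + 1/11)(55k + 165) + (0)
Last nonzero remainder: 55k + 165. Dividing through by 55 gives the monic gcd k + 3.

k + 3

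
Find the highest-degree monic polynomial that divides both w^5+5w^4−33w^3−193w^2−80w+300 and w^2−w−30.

w^2−w−30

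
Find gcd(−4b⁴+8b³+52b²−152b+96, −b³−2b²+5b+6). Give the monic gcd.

Euclidean algorithm in ℚ[b]:
  −4b⁴+8b³+52b²−152b+96 = (4b−16)(−b³−2b²+5b+6) + (−96b+192)
  −b³−2b²+5b+6 = ((1/96)b²+(1/24)b+1/32)(−96b+192) + (0)
Last nonzero remainder: −96b+192. Dividing through by −96 gives the monic gcd b−2.

b−2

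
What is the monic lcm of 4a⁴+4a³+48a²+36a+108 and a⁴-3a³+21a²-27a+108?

a⁶-2a⁵+21a⁴-15a³+144a²+27a+324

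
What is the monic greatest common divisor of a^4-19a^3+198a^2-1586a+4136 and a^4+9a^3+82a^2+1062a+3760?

a^2-4a+94

Repeated division with remainder:
  a^4-19a^3+198a^2-1586a+4136 = (a^4+9a^3+82a^2+1062a+3760) + (-28a^3+116a^2-2648a+376)
  a^4+9a^3+82a^2+1062a+3760 = (-(1/28)a-23/49)(-28a^3+116a^2-2648a+376) + ((2052/49)a^2-(8208/49)a+192888/49)
  -28a^3+116a^2-2648a+376 = (-(343/513)a+49/513)((2052/49)a^2-(8208/49)a+192888/49) + (0)
Last nonzero remainder: (2052/49)a^2-(8208/49)a+192888/49. Dividing through by 2052/49 gives the monic gcd a^2-4a+94.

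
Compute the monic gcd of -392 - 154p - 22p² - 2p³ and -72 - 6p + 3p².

4 + p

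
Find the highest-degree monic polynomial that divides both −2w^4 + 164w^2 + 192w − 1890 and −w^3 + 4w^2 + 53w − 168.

w^2 + 4w − 21

Repeated division with remainder:
  −2w^4 + 164w^2 + 192w − 1890 = (2w + 8)(−w^3 + 4w^2 + 53w − 168) + (26w^2 + 104w − 546)
  −w^3 + 4w^2 + 53w − 168 = (−(1/26)w + 4/13)(26w^2 + 104w − 546) + (0)
Last nonzero remainder: 26w^2 + 104w − 546. Dividing through by 26 gives the monic gcd w^2 + 4w − 21.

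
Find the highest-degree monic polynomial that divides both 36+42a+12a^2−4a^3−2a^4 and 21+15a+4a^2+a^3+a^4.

3+3a+a^2

By polynomial division,
  −2a^4−4a^3+12a^2+42a+36 = (−2)(a^4+a^3+4a^2+15a+21) + (−2a^3+20a^2+72a+78)
  a^4+a^3+4a^2+15a+21 = (−(1/2)a−11/2)(−2a^3+20a^2+72a+78) + (150a^2+450a+450)
  −2a^3+20a^2+72a+78 = (−(1/75)a+13/75)(150a^2+450a+450) + (0)
Last nonzero remainder: 150a^2+450a+450. Dividing through by 150 gives the monic gcd a^2+3a+3.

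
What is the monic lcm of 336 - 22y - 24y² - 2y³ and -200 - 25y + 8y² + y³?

4200 - 275y - 468y² - 14y³ + 12y⁴ + y⁵

Euclidean algorithm in ℚ[y]:
  -2y³ - 24y² - 22y + 336 = (-2)(y³ + 8y² - 25y - 200) + (-8y² - 72y - 64)
  y³ + 8y² - 25y - 200 = (-(1/8)y + 1/8)(-8y² - 72y - 64) + (-24y - 192)
  -8y² - 72y - 64 = ((1/3)y + 1/3)(-24y - 192) + (0)
Last nonzero remainder: -24y - 192. Dividing through by -24 gives the monic gcd y + 8.
Then lcm(f, g) = f·g / gcd(f, g); expanding and making the result monic gives the answer.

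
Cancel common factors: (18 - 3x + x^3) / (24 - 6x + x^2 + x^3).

(3 + x)/(4 + x)

By polynomial division,
  x^3 - 3x + 18 = (x^3 + x^2 - 6x + 24) + (-x^2 + 3x - 6)
  x^3 + x^2 - 6x + 24 = (-x - 4)(-x^2 + 3x - 6) + (0)
Last nonzero remainder: -x^2 + 3x - 6. Dividing through by -1 gives the monic gcd x^2 - 3x + 6.
Cancel x^2 - 3x + 6 from numerator and denominator to get the reduced form.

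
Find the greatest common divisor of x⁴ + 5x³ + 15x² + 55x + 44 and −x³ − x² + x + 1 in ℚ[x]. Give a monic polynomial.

Repeated division with remainder:
  x⁴ + 5x³ + 15x² + 55x + 44 = (−x − 4)(−x³ − x² + x + 1) + (12x² + 60x + 48)
  −x³ − x² + x + 1 = (−(1/12)x + 1/3)(12x² + 60x + 48) + (−15x − 15)
  12x² + 60x + 48 = (−(4/5)x − 16/5)(−15x − 15) + (0)
Last nonzero remainder: −15x − 15. Dividing through by −15 gives the monic gcd x + 1.

x + 1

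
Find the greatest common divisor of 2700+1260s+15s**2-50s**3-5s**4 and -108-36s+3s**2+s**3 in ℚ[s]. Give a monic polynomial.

18+9s+s**2

Apply the Euclidean algorithm:
  -5s**4-50s**3+15s**2+1260s+2700 = (-5s-35)(s**3+3s**2-36s-108) + (-60s**2-540s-1080)
  s**3+3s**2-36s-108 = (-(1/60)s+1/10)(-60s**2-540s-1080) + (0)
Last nonzero remainder: -60s**2-540s-1080. Dividing through by -60 gives the monic gcd s**2+9s+18.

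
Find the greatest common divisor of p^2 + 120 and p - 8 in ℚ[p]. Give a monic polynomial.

1

Apply the Euclidean algorithm:
  p^2 + 120 = (p + 8)(p - 8) + (184)
  p - 8 = ((1/184)p - 1/23)(184) + (0)
The last nonzero remainder is the constant 184, so the polynomials are coprime and gcd = 1.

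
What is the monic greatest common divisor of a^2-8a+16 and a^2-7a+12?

Apply the Euclidean algorithm:
  a^2-8a+16 = (a^2-7a+12) + (-a+4)
  a^2-7a+12 = (-a+3)(-a+4) + (0)
Last nonzero remainder: -a+4. Dividing through by -1 gives the monic gcd a-4.

a-4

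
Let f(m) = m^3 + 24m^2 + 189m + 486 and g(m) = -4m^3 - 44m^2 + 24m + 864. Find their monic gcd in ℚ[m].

Repeated division with remainder:
  m^3 + 24m^2 + 189m + 486 = (-1/4)(-4m^3 - 44m^2 + 24m + 864) + (13m^2 + 195m + 702)
  -4m^3 - 44m^2 + 24m + 864 = (-(4/13)m + 16/13)(13m^2 + 195m + 702) + (0)
Last nonzero remainder: 13m^2 + 195m + 702. Dividing through by 13 gives the monic gcd m^2 + 15m + 54.

m^2 + 15m + 54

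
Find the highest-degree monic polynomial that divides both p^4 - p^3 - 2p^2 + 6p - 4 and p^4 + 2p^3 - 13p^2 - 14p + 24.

Euclidean algorithm in ℚ[p]:
  p^4 - p^3 - 2p^2 + 6p - 4 = (p^4 + 2p^3 - 13p^2 - 14p + 24) + (-3p^3 + 11p^2 + 20p - 28)
  p^4 + 2p^3 - 13p^2 - 14p + 24 = (-(1/3)p - 17/9)(-3p^3 + 11p^2 + 20p - 28) + ((130/9)p^2 + (130/9)p - 260/9)
  -3p^3 + 11p^2 + 20p - 28 = (-(27/130)p + 63/65)((130/9)p^2 + (130/9)p - 260/9) + (0)
Last nonzero remainder: (130/9)p^2 + (130/9)p - 260/9. Dividing through by 130/9 gives the monic gcd p^2 + p - 2.

p^2 + p - 2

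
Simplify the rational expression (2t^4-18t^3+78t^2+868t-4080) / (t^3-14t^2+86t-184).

(2t^3-10t^2+38t+1020)/(t^2-10t+46)

Repeated division with remainder:
  2t^4-18t^3+78t^2+868t-4080 = (2t+10)(t^3-14t^2+86t-184) + (46t^2+376t-2240)
  t^3-14t^2+86t-184 = ((1/46)t-255/529)(46t^2+376t-2240) + ((167134/529)t-668536/529)
  46t^2+376t-2240 = ((12167/83567)t+148120/83567)((167134/529)t-668536/529) + (0)
Last nonzero remainder: (167134/529)t-668536/529. Dividing through by 167134/529 gives the monic gcd t-4.
Cancel t-4 from numerator and denominator to get the reduced form.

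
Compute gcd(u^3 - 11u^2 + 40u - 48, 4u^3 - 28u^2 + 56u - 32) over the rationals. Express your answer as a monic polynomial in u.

u - 4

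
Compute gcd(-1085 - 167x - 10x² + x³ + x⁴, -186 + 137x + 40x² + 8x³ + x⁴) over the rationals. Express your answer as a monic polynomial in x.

31 + 3x + x²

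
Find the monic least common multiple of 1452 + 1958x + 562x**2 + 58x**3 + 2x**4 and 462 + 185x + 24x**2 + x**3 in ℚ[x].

5082 + 7579x + 2946x**2 + 484x**3 + 36x**4 + x**5

Euclidean algorithm in ℚ[x]:
  2x**4 + 58x**3 + 562x**2 + 1958x + 1452 = (2x + 10)(x**3 + 24x**2 + 185x + 462) + (-48x**2 - 816x - 3168)
  x**3 + 24x**2 + 185x + 462 = (-(1/48)x - 7/48)(-48x**2 - 816x - 3168) + (0)
Last nonzero remainder: -48x**2 - 816x - 3168. Dividing through by -48 gives the monic gcd x**2 + 17x + 66.
Then lcm(f, g) = f·g / gcd(f, g); expanding and making the result monic gives the answer.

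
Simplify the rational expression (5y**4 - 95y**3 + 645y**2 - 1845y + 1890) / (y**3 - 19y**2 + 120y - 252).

(5y**2 - 30y + 45)/(y - 6)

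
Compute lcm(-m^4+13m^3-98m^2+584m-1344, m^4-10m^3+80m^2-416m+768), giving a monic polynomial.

m^5-17m^4+150m^3-976m^2+3680m-5376

Euclidean algorithm in ℚ[m]:
  -m^4+13m^3-98m^2+584m-1344 = (-1)(m^4-10m^3+80m^2-416m+768) + (3m^3-18m^2+168m-576)
  m^4-10m^3+80m^2-416m+768 = ((1/3)m-4/3)(3m^3-18m^2+168m-576) + (0)
Last nonzero remainder: 3m^3-18m^2+168m-576. Dividing through by 3 gives the monic gcd m^3-6m^2+56m-192.
Then lcm(f, g) = f·g / gcd(f, g); expanding and making the result monic gives the answer.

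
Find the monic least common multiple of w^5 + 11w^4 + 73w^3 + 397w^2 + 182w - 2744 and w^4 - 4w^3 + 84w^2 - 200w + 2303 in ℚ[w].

w^7 + 5w^6 + 54w^5 + 476w^4 + 1231w^3 + 14823w^2 + 25018w - 128968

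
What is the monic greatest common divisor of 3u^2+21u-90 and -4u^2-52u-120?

By polynomial division,
  3u^2+21u-90 = (-3/4)(-4u^2-52u-120) + (-18u-180)
  -4u^2-52u-120 = ((2/9)u+2/3)(-18u-180) + (0)
Last nonzero remainder: -18u-180. Dividing through by -18 gives the monic gcd u+10.

u+10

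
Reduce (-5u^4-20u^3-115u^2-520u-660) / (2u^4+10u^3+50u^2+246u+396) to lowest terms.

By polynomial division,
  -5u^4-20u^3-115u^2-520u-660 = (-5/2)(2u^4+10u^3+50u^2+246u+396) + (5u^3+10u^2+95u+330)
  2u^4+10u^3+50u^2+246u+396 = ((2/5)u+6/5)(5u^3+10u^2+95u+330) + (0)
Last nonzero remainder: 5u^3+10u^2+95u+330. Dividing through by 5 gives the monic gcd u^3+2u^2+19u+66.
Cancel u^3+2u^2+19u+66 from numerator and denominator to get the reduced form.

(-5u-10)/(2u+6)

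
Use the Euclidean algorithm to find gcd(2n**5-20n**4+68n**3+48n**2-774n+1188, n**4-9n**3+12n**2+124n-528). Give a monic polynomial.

Euclidean algorithm in ℚ[n]:
  2n**5-20n**4+68n**3+48n**2-774n+1188 = (2n-2)(n**4-9n**3+12n**2+124n-528) + (26n**3-176n**2+530n+132)
  n**4-9n**3+12n**2+124n-528 = ((1/26)n-29/338)(26n**3-176n**2+530n+132) + (-(3969/169)n**2+(27783/169)n-87318/169)
  26n**3-176n**2+530n+132 = (-(4394/3969)n-338/1323)(-(3969/169)n**2+(27783/169)n-87318/169) + (0)
Last nonzero remainder: -(3969/169)n**2+(27783/169)n-87318/169. Dividing through by -3969/169 gives the monic gcd n**2-7n+22.

n**2-7n+22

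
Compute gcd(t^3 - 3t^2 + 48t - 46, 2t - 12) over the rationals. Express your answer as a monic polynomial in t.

By polynomial division,
  t^3 - 3t^2 + 48t - 46 = ((1/2)t^2 + (3/2)t + 33)(2t - 12) + (350)
  2t - 12 = ((1/175)t - 6/175)(350) + (0)
The last nonzero remainder is the constant 350, so the polynomials are coprime and gcd = 1.

1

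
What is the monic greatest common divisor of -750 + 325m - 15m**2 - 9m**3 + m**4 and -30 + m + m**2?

-30 + m + m**2

Repeated division with remainder:
  m**4 - 9m**3 - 15m**2 + 325m - 750 = (m**2 - 10m + 25)(m**2 + m - 30) + (0)
The last nonzero remainder m**2 + m - 30 is already monic.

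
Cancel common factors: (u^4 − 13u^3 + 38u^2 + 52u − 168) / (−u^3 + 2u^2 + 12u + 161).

(−u^3 + 6u^2 + 4u − 24)/(u^2 + 5u + 23)

Repeated division with remainder:
  u^4 − 13u^3 + 38u^2 + 52u − 168 = (−u + 11)(−u^3 + 2u^2 + 12u + 161) + (28u^2 + 81u − 1939)
  −u^3 + 2u^2 + 12u + 161 = (−(1/28)u + 137/784)(28u^2 + 81u − 1939) + (−(55981/784)u + 55981/112)
  28u^2 + 81u − 1939 = (−(21952/55981)u − 217168/55981)(−(55981/784)u + 55981/112) + (0)
Last nonzero remainder: −(55981/784)u + 55981/112. Dividing through by −55981/784 gives the monic gcd u − 7.
Cancel u − 7 from numerator and denominator to get the reduced form.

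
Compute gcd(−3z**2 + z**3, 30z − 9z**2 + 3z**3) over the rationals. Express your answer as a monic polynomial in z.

Euclidean algorithm in ℚ[z]:
  z**3 − 3z**2 = (1/3)(3z**3 − 9z**2 + 30z) + (−10z)
  3z**3 − 9z**2 + 30z = (−(3/10)z**2 + (9/10)z − 3)(−10z) + (0)
Last nonzero remainder: −10z. Dividing through by −10 gives the monic gcd z.

z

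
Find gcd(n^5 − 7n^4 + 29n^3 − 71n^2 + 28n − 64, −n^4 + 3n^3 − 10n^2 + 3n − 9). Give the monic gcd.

n^2 + 1

By polynomial division,
  n^5 − 7n^4 + 29n^3 − 71n^2 + 28n − 64 = (−n + 4)(−n^4 + 3n^3 − 10n^2 + 3n − 9) + (7n^3 − 28n^2 + 7n − 28)
  −n^4 + 3n^3 − 10n^2 + 3n − 9 = (−(1/7)n − 1/7)(7n^3 − 28n^2 + 7n − 28) + (−13n^2 − 13)
  7n^3 − 28n^2 + 7n − 28 = (−(7/13)n + 28/13)(−13n^2 − 13) + (0)
Last nonzero remainder: −13n^2 − 13. Dividing through by −13 gives the monic gcd n^2 + 1.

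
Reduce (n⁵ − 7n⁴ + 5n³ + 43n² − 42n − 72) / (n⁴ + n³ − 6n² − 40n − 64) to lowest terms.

(n³ − 5n² + 3n + 9)/(n² + 3n + 8)

Apply the Euclidean algorithm:
  n⁵ − 7n⁴ + 5n³ + 43n² − 42n − 72 = (n − 8)(n⁴ + n³ − 6n² − 40n − 64) + (19n³ + 35n² − 298n − 584)
  n⁴ + n³ − 6n² − 40n − 64 = ((1/19)n − 16/361)(19n³ + 35n² − 298n − 584) + ((4056/361)n² − (8112/361)n − 32448/361)
  19n³ + 35n² − 298n − 584 = ((6859/4056)n + 26353/4056)((4056/361)n² − (8112/361)n − 32448/361) + (0)
Last nonzero remainder: (4056/361)n² − (8112/361)n − 32448/361. Dividing through by 4056/361 gives the monic gcd n² − 2n − 8.
Cancel n² − 2n − 8 from numerator and denominator to get the reduced form.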